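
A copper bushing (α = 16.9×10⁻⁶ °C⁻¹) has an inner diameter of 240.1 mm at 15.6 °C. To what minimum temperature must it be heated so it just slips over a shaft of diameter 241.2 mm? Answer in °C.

Required Δd = 241.2 − 240.1 = 1.1 mm
Δd = αd₀ΔT ⇒ ΔT = Δd/(αd₀) = 1.1 / (16.9×10⁻⁶ × 240.1) = 271.09 K
T_min = 15.6 + 271.09 = 286.69 °C

T = 287 °C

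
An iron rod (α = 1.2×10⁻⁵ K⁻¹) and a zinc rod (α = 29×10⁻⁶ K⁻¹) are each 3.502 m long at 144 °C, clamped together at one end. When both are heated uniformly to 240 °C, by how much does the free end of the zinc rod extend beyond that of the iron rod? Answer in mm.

ΔT = 96 K
iron: ΔL = 1.2×10⁻⁵ × 3.502 m × 96 = 4.0343×10⁻³ m = 4.0343 mm
zinc: ΔL = 29×10⁻⁶ × 3.502 m × 96 = 9.7496×10⁻³ m = 9.7496 mm
difference = 9.7496 − 4.0343 = 5.7153 mm

5.72 mm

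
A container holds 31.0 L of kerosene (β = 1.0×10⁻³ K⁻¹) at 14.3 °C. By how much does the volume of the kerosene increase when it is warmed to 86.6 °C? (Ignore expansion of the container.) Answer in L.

ΔV = 2.24 L

|ΔT| = |86.6 − 14.3| = 72.3 K
ΔV = βV₀ΔT = (1.0×10⁻³)(31.0)(72.3) = 2.24 L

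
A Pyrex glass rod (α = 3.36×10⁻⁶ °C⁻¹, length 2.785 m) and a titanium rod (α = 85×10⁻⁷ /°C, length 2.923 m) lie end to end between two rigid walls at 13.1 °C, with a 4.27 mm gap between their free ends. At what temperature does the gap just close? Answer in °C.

Gap closes when ΔL₁ + ΔL₂ = 4.27 mm = 4.27×10⁻³ m
(α₁L₁ + α₂L₂)ΔT = g
α₁L₁ + α₂L₂ = 3.36×10⁻⁶×2.785 + 85×10⁻⁷×2.923 = 3.42031×10⁻⁵ m/K
ΔT = 4.27×10⁻³ / 3.42031×10⁻⁵ = 124.84 K
T = 13.1 + 124.84 = 137.94 °C

T = 138 °C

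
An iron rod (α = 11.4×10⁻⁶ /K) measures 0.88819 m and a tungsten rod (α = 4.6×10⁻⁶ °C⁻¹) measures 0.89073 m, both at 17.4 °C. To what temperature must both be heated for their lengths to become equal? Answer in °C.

T = 438.8 °C

Equal length when α₁L₁ΔT − α₂L₂ΔT = L₂ − L₁ = 2.54×10⁻³ m
α₁L₁ = 1.0125366×10⁻⁵, α₂L₂ = 4.097358×10⁻⁶ → Δ(αL) = 6.028008×10⁻⁶ m/K
ΔT = 2.54×10⁻³ / 6.028008×10⁻⁶ = 421.366 K, so T = 17.4 + 421.366 = 438.766 °C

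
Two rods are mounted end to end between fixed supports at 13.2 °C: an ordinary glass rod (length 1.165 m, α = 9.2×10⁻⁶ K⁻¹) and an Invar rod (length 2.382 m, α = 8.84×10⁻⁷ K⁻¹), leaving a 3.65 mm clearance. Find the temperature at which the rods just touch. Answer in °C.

Gap closes when ΔL₁ + ΔL₂ = 3.65 mm = 3.65×10⁻³ m
(α₁L₁ + α₂L₂)ΔT = g
α₁L₁ + α₂L₂ = 9.2×10⁻⁶×1.165 + 8.84×10⁻⁷×2.382 = 1.2823688×10⁻⁵ m/K
ΔT = 3.65×10⁻³ / 1.2823688×10⁻⁵ = 284.63 K
T = 13.2 + 284.63 = 297.83 °C

T = 298 °C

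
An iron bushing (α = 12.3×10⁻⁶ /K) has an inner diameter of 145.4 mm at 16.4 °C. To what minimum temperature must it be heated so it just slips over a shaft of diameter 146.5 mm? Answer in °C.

T = 631 °C

Required Δd = 146.5 − 145.4 = 1.1 mm
Δd = αd₀ΔT ⇒ ΔT = Δd/(αd₀) = 1.1 / (12.3×10⁻⁶ × 145.4) = 615.07 K
T_min = 16.4 + 615.07 = 631.47 °C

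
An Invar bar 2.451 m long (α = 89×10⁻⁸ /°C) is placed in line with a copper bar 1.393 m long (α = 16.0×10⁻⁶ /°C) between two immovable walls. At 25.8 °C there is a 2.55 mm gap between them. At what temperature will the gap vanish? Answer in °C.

α₁L₁ = 2.18139×10⁻⁶ m/K, α₂L₂ = 2.2288×10⁻⁵ m/K → total 2.446939×10⁻⁵ m/K
ΔT = g/(α₁L₁+α₂L₂) = 2.55×10⁻³ / 2.446939×10⁻⁵ = 104.21 K
T = 25.8 + 104.21 = 130.01 °C

T = 130 °C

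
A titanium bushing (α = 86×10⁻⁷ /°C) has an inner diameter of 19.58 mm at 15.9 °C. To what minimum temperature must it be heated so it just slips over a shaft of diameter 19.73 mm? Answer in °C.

Required Δd = 19.73 − 19.58 = 0.15 mm
Δd = αd₀ΔT ⇒ ΔT = Δd/(αd₀) = 0.15 / (86×10⁻⁷ × 19.58) = 890.80 K
T_min = 15.9 + 890.80 = 906.70 °C

T = 907 °C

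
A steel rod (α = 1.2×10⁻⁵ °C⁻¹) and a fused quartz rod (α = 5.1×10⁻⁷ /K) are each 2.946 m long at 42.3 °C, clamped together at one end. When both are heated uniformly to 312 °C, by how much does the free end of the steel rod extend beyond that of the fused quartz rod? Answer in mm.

9.13 mm

ΔT = 269.7 K
steel: ΔL = 1.2×10⁻⁵ × 2.946 m × 269.7 = 9.5344×10⁻³ m = 9.5344 mm
fused quartz: ΔL = 5.1×10⁻⁷ × 2.946 m × 269.7 = 4.0521×10⁻⁴ m = 0.40521 mm
difference = 9.5344 − 0.40521 = 9.12919 mm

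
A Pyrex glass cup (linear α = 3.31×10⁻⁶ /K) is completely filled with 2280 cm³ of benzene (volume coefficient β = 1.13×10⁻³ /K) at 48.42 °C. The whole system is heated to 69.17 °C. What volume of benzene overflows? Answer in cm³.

The cup also expands: β_container ≈ 3α = 9.93×10⁻⁶ /K
Net overflow = V₀(β_liq − 3α_cont)ΔT
β − 3α = 1.13×10⁻³ − 9.93×10⁻⁶ = 1.12007×10⁻³ /K; ΔT = 20.75 K
ΔV = 2280 × 1.12007×10⁻³ × 20.75 = 53.0 cm³

53.0 cm³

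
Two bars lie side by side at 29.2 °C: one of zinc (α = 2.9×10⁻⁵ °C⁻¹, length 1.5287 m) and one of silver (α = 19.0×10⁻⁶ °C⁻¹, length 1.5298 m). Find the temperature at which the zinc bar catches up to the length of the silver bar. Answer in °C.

T = 101.3 °C

L₁(1 + α₁ΔT) = L₂(1 + α₂ΔT) ⇒ ΔT = (L₂ − L₁)/(α₁L₁ − α₂L₂)
L₂ − L₁ = 1.5298 − 1.5287 = 1.10×10⁻³ m
α₁L₁ − α₂L₂ = 2.9×10⁻⁵×1.5287 − 19.0×10⁻⁶×1.5298 = 1.52661×10⁻⁵ m/K
ΔT = 1.10×10⁻³ / 1.52661×10⁻⁵ = 72.055 K
T = 29.2 + 72.055 = 101.255 °C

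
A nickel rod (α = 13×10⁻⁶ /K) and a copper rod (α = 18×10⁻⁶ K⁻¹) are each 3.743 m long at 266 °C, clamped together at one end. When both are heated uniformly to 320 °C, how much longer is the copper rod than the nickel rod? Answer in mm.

ΔT = 54 K
nickel: ΔL = 13×10⁻⁶ × 3.743 m × 54 = 2.6276×10⁻³ m = 2.6276 mm
copper: ΔL = 18×10⁻⁶ × 3.743 m × 54 = 3.6382×10⁻³ m = 3.6382 mm
difference = 3.6382 − 2.6276 = 1.0106 mm

1.01 mm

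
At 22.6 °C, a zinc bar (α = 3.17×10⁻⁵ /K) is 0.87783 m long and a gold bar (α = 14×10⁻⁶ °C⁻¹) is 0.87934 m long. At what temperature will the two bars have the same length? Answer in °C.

Equal length when α₁L₁ΔT − α₂L₂ΔT = L₂ − L₁ = 1.51×10⁻³ m
α₁L₁ = 2.7827211×10⁻⁵, α₂L₂ = 1.231076×10⁻⁵ → Δ(αL) = 1.5516451×10⁻⁵ m/K
ΔT = 1.51×10⁻³ / 1.5516451×10⁻⁵ = 97.316 K, so T = 22.6 + 97.316 = 119.916 °C

T = 119.9 °C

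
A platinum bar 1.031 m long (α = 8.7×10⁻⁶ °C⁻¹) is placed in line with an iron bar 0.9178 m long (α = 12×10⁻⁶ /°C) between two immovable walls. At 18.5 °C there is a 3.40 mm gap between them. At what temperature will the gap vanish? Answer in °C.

α₁L₁ = 8.9697×10⁻⁶ m/K, α₂L₂ = 1.10136×10⁻⁵ m/K → total 1.99833×10⁻⁵ m/K
ΔT = g/(α₁L₁+α₂L₂) = 3.40×10⁻³ / 1.99833×10⁻⁵ = 170.14 K
T = 18.5 + 170.14 = 188.64 °C

T = 189 °C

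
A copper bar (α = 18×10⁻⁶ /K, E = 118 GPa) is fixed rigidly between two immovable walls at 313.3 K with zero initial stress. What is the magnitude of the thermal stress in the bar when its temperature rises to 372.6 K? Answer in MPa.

σ = 126 MPa

Fully constrained: the free strain ε = αΔT is blocked, so σ = Eε = EαΔT.
|ΔT| = 59.3 K
σ = 118×10⁹ × 18×10⁻⁶ × 59.3 = 1.26×10⁸ Pa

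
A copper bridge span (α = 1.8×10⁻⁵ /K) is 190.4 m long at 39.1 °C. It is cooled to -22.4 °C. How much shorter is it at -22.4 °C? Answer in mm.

ΔL = 211 mm

|ΔT| = |-22.4 − 39.1| = 61.5 K
ΔL = αL₀ΔT = (1.8×10⁻⁵)(190.4)(61.5) = 2.11×10⁻¹ m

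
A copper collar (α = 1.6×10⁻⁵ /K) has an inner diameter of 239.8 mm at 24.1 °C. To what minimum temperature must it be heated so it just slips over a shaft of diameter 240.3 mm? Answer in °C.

T = 154 °C

Required Δd = 240.3 − 239.8 = 0.5 mm
Δd = αd₀ΔT ⇒ ΔT = Δd/(αd₀) = 0.5 / (1.6×10⁻⁵ × 239.8) = 130.32 K
T_min = 24.1 + 130.32 = 154.42 °C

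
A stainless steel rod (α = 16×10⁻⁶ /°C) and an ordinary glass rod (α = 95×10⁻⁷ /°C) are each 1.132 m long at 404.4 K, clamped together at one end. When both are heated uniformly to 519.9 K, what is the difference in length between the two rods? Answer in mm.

ΔT = 115.5 K
stainless steel: ΔL = 16×10⁻⁶ × 1.132 m × 115.5 = 2.0919×10⁻³ m = 2.0919 mm
ordinary glass: ΔL = 95×10⁻⁷ × 1.132 m × 115.5 = 1.2421×10⁻³ m = 1.2421 mm
difference = 2.0919 − 1.2421 = 0.8498 mm

0.850 mm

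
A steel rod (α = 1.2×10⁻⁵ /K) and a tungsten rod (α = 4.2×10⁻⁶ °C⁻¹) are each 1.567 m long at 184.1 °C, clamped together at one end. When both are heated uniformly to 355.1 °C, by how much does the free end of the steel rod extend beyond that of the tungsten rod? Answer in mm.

ΔT = 171.0 K
steel: ΔL = 1.2×10⁻⁵ × 1.567 m × 171.0 = 3.2155×10⁻³ m = 3.2155 mm
tungsten: ΔL = 4.2×10⁻⁶ × 1.567 m × 171.0 = 1.1254×10⁻³ m = 1.1254 mm
difference = 3.2155 − 1.1254 = 2.0901 mm

2.09 mm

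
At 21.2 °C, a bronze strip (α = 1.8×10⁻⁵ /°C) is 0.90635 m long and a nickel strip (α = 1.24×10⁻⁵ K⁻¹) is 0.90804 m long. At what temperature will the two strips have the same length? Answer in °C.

T = 355.5 °C

L₁(1 + α₁ΔT) = L₂(1 + α₂ΔT) ⇒ ΔT = (L₂ − L₁)/(α₁L₁ − α₂L₂)
L₂ − L₁ = 0.90804 − 0.90635 = 1.69×10⁻³ m
α₁L₁ − α₂L₂ = 1.8×10⁻⁵×0.90635 − 1.24×10⁻⁵×0.90804 = 5.054604×10⁻⁶ m/K
ΔT = 1.69×10⁻³ / 5.054604×10⁻⁶ = 334.349 K
T = 21.2 + 334.349 = 355.549 °C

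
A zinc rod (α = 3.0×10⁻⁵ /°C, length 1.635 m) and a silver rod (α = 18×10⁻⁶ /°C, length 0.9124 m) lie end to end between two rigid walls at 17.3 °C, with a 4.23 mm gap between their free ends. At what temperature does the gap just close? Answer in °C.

T = 81.9 °C

α₁L₁ = 4.905×10⁻⁵ m/K, α₂L₂ = 1.64232×10⁻⁵ m/K → total 6.54732×10⁻⁵ m/K
ΔT = g/(α₁L₁+α₂L₂) = 4.23×10⁻³ / 6.54732×10⁻⁵ = 64.607 K
T = 17.3 + 64.607 = 81.907 °C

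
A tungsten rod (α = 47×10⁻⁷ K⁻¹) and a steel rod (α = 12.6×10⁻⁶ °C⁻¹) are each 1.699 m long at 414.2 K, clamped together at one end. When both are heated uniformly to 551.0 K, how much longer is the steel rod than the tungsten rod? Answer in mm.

1.84 mm

ΔT = 136.8 K
tungsten: ΔL = 47×10⁻⁷ × 1.699 m × 136.8 = 1.0924×10⁻³ m = 1.0924 mm
steel: ΔL = 12.6×10⁻⁶ × 1.699 m × 136.8 = 2.9285×10⁻³ m = 2.9285 mm
difference = 2.9285 − 1.0924 = 1.8361 mm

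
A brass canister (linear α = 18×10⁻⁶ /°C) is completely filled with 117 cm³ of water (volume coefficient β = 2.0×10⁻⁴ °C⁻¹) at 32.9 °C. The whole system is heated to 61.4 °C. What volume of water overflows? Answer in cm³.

0.487 cm³

The canister also expands: β_container ≈ 3α = 5.4×10⁻⁵ /K
Net overflow = V₀(β_liq − 3α_cont)ΔT
β − 3α = 2.00×10⁻⁴ − 5.4×10⁻⁵ = 1.46×10⁻⁴ /K; ΔT = 28.5 K
ΔV = 117 × 1.46×10⁻⁴ × 28.5 = 0.487 cm³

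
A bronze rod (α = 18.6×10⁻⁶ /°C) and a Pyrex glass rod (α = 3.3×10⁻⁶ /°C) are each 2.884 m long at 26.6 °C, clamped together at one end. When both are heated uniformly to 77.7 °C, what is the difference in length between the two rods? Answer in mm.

ΔT = 51.1 K
bronze: ΔL = 18.6×10⁻⁶ × 2.884 m × 51.1 = 2.7411×10⁻³ m = 2.7411 mm
Pyrex glass: ΔL = 3.3×10⁻⁶ × 2.884 m × 51.1 = 4.8633×10⁻⁴ m = 0.48633 mm
difference = 2.7411 − 0.48633 = 2.25477 mm

2.25 mm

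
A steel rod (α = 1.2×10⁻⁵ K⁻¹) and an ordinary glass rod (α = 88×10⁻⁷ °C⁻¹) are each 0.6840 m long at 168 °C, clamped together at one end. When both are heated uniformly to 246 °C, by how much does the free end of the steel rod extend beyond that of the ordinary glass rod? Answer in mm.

0.171 mm

ΔT = 78 K
steel: ΔL = 1.2×10⁻⁵ × 0.6840 m × 78 = 6.4022×10⁻⁴ m = 0.64022 mm
ordinary glass: ΔL = 88×10⁻⁷ × 0.6840 m × 78 = 4.6950×10⁻⁴ m = 0.46950 mm
difference = 0.64022 − 0.46950 = 0.17072 mm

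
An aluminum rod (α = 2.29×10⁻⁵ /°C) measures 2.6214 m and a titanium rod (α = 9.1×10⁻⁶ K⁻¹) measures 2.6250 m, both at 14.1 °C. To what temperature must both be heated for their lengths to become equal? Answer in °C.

L₁(1 + α₁ΔT) = L₂(1 + α₂ΔT) ⇒ ΔT = (L₂ − L₁)/(α₁L₁ − α₂L₂)
L₂ − L₁ = 2.6250 − 2.6214 = 3.60×10⁻³ m
α₁L₁ − α₂L₂ = 2.29×10⁻⁵×2.6214 − 9.1×10⁻⁶×2.6250 = 3.614256×10⁻⁵ m/K
ΔT = 3.60×10⁻³ / 3.614256×10⁻⁵ = 99.606 K
T = 14.1 + 99.606 = 113.706 °C

T = 113.7 °C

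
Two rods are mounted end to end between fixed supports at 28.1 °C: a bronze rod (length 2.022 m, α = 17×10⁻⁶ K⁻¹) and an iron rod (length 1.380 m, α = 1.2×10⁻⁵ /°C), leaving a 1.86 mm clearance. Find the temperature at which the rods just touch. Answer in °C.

T = 64.6 °C

Gap closes when ΔL₁ + ΔL₂ = 1.86 mm = 1.86×10⁻³ m
(α₁L₁ + α₂L₂)ΔT = g
α₁L₁ + α₂L₂ = 17×10⁻⁶×2.022 + 1.2×10⁻⁵×1.380 = 5.0934×10⁻⁵ m/K
ΔT = 1.86×10⁻³ / 5.0934×10⁻⁵ = 36.518 K
T = 28.1 + 36.518 = 64.618 °C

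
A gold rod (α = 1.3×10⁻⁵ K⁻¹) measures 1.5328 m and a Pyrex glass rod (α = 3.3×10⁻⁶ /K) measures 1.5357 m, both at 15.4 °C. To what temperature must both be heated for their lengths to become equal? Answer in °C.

Equal length when α₁L₁ΔT − α₂L₂ΔT = L₂ − L₁ = 2.90×10⁻³ m
α₁L₁ = 1.99264×10⁻⁵, α₂L₂ = 5.06781×10⁻⁶ → Δ(αL) = 1.485859×10⁻⁵ m/K
ΔT = 2.90×10⁻³ / 1.485859×10⁻⁵ = 195.173 K, so T = 15.4 + 195.173 = 210.573 °C

T = 210.6 °C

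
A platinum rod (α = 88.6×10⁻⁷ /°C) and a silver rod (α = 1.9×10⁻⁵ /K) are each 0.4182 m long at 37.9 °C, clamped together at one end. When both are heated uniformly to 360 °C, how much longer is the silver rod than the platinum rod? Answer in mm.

ΔT = 322.1 K
platinum: ΔL = 88.6×10⁻⁷ × 0.4182 m × 322.1 = 1.1935×10⁻³ m = 1.1935 mm
silver: ΔL = 1.9×10⁻⁵ × 0.4182 m × 322.1 = 2.5593×10⁻³ m = 2.5593 mm
difference = 2.5593 − 1.1935 = 1.3658 mm

1.37 mm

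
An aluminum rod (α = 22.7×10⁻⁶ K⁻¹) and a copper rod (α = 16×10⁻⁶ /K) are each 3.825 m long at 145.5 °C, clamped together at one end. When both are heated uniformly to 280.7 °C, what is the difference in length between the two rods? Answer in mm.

ΔT = 135.2 K
aluminum: ΔL = 22.7×10⁻⁶ × 3.825 m × 135.2 = 1.1739×10⁻² m = 11.739 mm
copper: ΔL = 16×10⁻⁶ × 3.825 m × 135.2 = 8.2742×10⁻³ m = 8.2742 mm
difference = 11.739 − 8.2742 = 3.4648 mm

3.46 mm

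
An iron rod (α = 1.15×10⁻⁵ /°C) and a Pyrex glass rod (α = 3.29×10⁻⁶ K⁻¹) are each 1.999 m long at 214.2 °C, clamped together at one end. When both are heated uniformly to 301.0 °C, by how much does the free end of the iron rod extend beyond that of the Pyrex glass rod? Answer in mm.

1.42 mm

ΔT = 86.8 K
iron: ΔL = 1.15×10⁻⁵ × 1.999 m × 86.8 = 1.9954×10⁻³ m = 1.9954 mm
Pyrex glass: ΔL = 3.29×10⁻⁶ × 1.999 m × 86.8 = 5.7086×10⁻⁴ m = 0.57086 mm
difference = 1.9954 − 0.57086 = 1.42454 mm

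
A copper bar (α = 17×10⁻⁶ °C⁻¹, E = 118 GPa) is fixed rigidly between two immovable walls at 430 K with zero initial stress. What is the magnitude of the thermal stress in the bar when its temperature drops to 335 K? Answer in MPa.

Fully constrained: the free strain ε = αΔT is blocked, so σ = Eε = EαΔT.
|ΔT| = 95 K
σ = 118×10⁹ × 17×10⁻⁶ × 95 = 1.91×10⁸ Pa

σ = 191 MPa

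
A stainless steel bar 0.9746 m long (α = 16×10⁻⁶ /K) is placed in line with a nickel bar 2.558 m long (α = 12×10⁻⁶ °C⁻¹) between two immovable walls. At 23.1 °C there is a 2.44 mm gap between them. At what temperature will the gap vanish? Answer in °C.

T = 75.8 °C

Gap closes when ΔL₁ + ΔL₂ = 2.44 mm = 2.44×10⁻³ m
(α₁L₁ + α₂L₂)ΔT = g
α₁L₁ + α₂L₂ = 16×10⁻⁶×0.9746 + 12×10⁻⁶×2.558 = 4.62896×10⁻⁵ m/K
ΔT = 2.44×10⁻³ / 4.62896×10⁻⁵ = 52.712 K
T = 23.1 + 52.712 = 75.812 °C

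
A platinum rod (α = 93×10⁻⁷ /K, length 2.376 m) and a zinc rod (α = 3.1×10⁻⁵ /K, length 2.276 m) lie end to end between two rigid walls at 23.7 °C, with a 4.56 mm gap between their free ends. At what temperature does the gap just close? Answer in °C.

T = 72.9 °C

Gap closes when ΔL₁ + ΔL₂ = 4.56 mm = 4.56×10⁻³ m
(α₁L₁ + α₂L₂)ΔT = g
α₁L₁ + α₂L₂ = 93×10⁻⁷×2.376 + 3.1×10⁻⁵×2.276 = 9.26528×10⁻⁵ m/K
ΔT = 4.56×10⁻³ / 9.26528×10⁻⁵ = 49.216 K
T = 23.7 + 49.216 = 72.916 °C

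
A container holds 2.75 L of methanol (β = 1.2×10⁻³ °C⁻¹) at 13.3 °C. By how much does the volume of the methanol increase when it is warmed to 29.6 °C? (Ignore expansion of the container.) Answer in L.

ΔV = 0.0538 L

|ΔT| = |29.6 − 13.3| = 16.3 K
ΔV = βV₀ΔT = (1.2×10⁻³)(2.75)(16.3) = 0.0538 L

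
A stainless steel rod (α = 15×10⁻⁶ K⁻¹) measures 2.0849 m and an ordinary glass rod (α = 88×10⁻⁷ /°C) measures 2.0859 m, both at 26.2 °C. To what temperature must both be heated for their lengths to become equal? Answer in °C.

T = 103.6 °C

L₁(1 + α₁ΔT) = L₂(1 + α₂ΔT) ⇒ ΔT = (L₂ − L₁)/(α₁L₁ − α₂L₂)
L₂ − L₁ = 2.0859 − 2.0849 = 1.00×10⁻³ m
α₁L₁ − α₂L₂ = 15×10⁻⁶×2.0849 − 88×10⁻⁷×2.0859 = 1.291758×10⁻⁵ m/K
ΔT = 1.00×10⁻³ / 1.291758×10⁻⁵ = 77.414 K
T = 26.2 + 77.414 = 103.614 °C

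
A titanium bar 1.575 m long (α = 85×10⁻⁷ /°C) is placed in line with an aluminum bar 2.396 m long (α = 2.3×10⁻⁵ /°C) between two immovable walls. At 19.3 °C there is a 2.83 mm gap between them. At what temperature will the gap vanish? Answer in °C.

α₁L₁ = 1.33875×10⁻⁵ m/K, α₂L₂ = 5.5108×10⁻⁵ m/K → total 6.84955×10⁻⁵ m/K
ΔT = g/(α₁L₁+α₂L₂) = 2.83×10⁻³ / 6.84955×10⁻⁵ = 41.317 K
T = 19.3 + 41.317 = 60.617 °C

T = 60.6 °C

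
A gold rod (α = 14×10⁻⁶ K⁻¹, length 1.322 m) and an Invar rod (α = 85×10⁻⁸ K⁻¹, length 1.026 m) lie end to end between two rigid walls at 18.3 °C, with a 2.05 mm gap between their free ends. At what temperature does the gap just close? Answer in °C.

Gap closes when ΔL₁ + ΔL₂ = 2.05 mm = 2.05×10⁻³ m
(α₁L₁ + α₂L₂)ΔT = g
α₁L₁ + α₂L₂ = 14×10⁻⁶×1.322 + 85×10⁻⁸×1.026 = 1.93801×10⁻⁵ m/K
ΔT = 2.05×10⁻³ / 1.93801×10⁻⁵ = 105.78 K
T = 18.3 + 105.78 = 124.08 °C

T = 124 °C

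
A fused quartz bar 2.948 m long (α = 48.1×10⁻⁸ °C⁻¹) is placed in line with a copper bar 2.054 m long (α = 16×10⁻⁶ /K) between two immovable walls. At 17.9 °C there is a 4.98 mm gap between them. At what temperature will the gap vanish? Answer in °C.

T = 163 °C

Gap closes when ΔL₁ + ΔL₂ = 4.98 mm = 4.98×10⁻³ m
(α₁L₁ + α₂L₂)ΔT = g
α₁L₁ + α₂L₂ = 48.1×10⁻⁸×2.948 + 16×10⁻⁶×2.054 = 3.4281988×10⁻⁵ m/K
ΔT = 4.98×10⁻³ / 3.4281988×10⁻⁵ = 145.27 K
T = 17.9 + 145.27 = 163.17 °C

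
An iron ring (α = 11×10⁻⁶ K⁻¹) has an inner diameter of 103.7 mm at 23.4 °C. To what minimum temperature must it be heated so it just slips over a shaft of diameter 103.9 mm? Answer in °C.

T = 199 °C

Required Δd = 103.9 − 103.7 = 0.2 mm
Δd = αd₀ΔT ⇒ ΔT = Δd/(αd₀) = 0.2 / (11×10⁻⁶ × 103.7) = 175.33 K
T_min = 23.4 + 175.33 = 198.73 °C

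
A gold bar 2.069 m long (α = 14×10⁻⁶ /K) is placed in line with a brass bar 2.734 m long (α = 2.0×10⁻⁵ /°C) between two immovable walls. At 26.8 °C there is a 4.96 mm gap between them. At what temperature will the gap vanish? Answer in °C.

T = 86.1 °C

Gap closes when ΔL₁ + ΔL₂ = 4.96 mm = 4.96×10⁻³ m
(α₁L₁ + α₂L₂)ΔT = g
α₁L₁ + α₂L₂ = 14×10⁻⁶×2.069 + 2.0×10⁻⁵×2.734 = 8.3646×10⁻⁵ m/K
ΔT = 4.96×10⁻³ / 8.3646×10⁻⁵ = 59.298 K
T = 26.8 + 59.298 = 86.098 °C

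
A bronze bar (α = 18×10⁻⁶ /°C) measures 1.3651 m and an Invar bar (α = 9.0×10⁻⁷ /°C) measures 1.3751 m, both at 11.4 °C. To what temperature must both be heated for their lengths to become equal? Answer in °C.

Equal length when α₁L₁ΔT − α₂L₂ΔT = L₂ − L₁ = 1.00×10⁻² m
α₁L₁ = 2.45718×10⁻⁵, α₂L₂ = 1.23759×10⁻⁶ → Δ(αL) = 2.333421×10⁻⁵ m/K
ΔT = 1.00×10⁻² / 2.333421×10⁻⁵ = 428.555 K, so T = 11.4 + 428.555 = 439.955 °C

T = 440.0 °C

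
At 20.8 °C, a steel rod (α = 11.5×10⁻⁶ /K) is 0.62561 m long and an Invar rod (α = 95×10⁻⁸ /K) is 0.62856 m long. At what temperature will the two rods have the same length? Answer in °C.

T = 467.9 °C

L₁(1 + α₁ΔT) = L₂(1 + α₂ΔT) ⇒ ΔT = (L₂ − L₁)/(α₁L₁ − α₂L₂)
L₂ − L₁ = 0.62856 − 0.62561 = 2.95×10⁻³ m
α₁L₁ − α₂L₂ = 11.5×10⁻⁶×0.62561 − 95×10⁻⁸×0.62856 = 6.597383×10⁻⁶ m/K
ΔT = 2.95×10⁻³ / 6.597383×10⁻⁶ = 447.147 K
T = 20.8 + 447.147 = 467.947 °C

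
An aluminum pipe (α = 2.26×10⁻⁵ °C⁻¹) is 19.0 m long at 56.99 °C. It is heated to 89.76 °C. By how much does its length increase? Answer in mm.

|ΔT| = |89.76 − 56.99| = 32.77 K
ΔL = αL₀ΔT = (2.26×10⁻⁵)(19.0)(32.77) = 1.41×10⁻² m

ΔL = 14.1 mm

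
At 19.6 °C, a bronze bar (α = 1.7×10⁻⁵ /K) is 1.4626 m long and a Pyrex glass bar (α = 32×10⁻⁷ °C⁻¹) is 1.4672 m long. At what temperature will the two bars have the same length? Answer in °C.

T = 247.7 °C

L₁(1 + α₁ΔT) = L₂(1 + α₂ΔT) ⇒ ΔT = (L₂ − L₁)/(α₁L₁ − α₂L₂)
L₂ − L₁ = 1.4672 − 1.4626 = 4.60×10⁻³ m
α₁L₁ − α₂L₂ = 1.7×10⁻⁵×1.4626 − 32×10⁻⁷×1.4672 = 2.016916×10⁻⁵ m/K
ΔT = 4.60×10⁻³ / 2.016916×10⁻⁵ = 228.071 K
T = 19.6 + 228.071 = 247.671 °C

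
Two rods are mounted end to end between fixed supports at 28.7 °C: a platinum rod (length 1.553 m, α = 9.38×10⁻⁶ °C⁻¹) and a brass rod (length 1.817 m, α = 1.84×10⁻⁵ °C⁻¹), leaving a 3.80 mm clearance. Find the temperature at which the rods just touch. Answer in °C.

α₁L₁ = 1.456714×10⁻⁵ m/K, α₂L₂ = 3.34328×10⁻⁵ m/K → total 4.799994×10⁻⁵ m/K
ΔT = g/(α₁L₁+α₂L₂) = 3.80×10⁻³ / 4.799994×10⁻⁵ = 79.17 K
T = 28.7 + 79.17 = 107.87 °C

T = 108 °C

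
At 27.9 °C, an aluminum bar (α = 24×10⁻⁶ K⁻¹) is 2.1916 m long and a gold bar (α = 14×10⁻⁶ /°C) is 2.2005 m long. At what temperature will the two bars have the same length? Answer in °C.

L₁(1 + α₁ΔT) = L₂(1 + α₂ΔT) ⇒ ΔT = (L₂ − L₁)/(α₁L₁ − α₂L₂)
L₂ − L₁ = 2.2005 − 2.1916 = 8.90×10⁻³ m
α₁L₁ − α₂L₂ = 24×10⁻⁶×2.1916 − 14×10⁻⁶×2.2005 = 2.17914×10⁻⁵ m/K
ΔT = 8.90×10⁻³ / 2.17914×10⁻⁵ = 408.418 K
T = 27.9 + 408.418 = 436.318 °C

T = 436.3 °C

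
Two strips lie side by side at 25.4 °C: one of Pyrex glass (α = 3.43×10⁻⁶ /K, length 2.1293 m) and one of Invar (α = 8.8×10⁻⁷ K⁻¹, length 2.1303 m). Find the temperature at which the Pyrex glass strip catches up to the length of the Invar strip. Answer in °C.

T = 209.6 °C

Equal length when α₁L₁ΔT − α₂L₂ΔT = L₂ − L₁ = 1.00×10⁻³ m
α₁L₁ = 7.303499×10⁻⁶, α₂L₂ = 1.874664×10⁻⁶ → Δ(αL) = 5.428835×10⁻⁶ m/K
ΔT = 1.00×10⁻³ / 5.428835×10⁻⁶ = 184.202 K, so T = 25.4 + 184.202 = 209.602 °C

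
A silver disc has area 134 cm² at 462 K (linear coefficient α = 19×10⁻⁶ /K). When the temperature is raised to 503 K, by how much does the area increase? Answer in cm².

Area coefficient ≈ 2α; |ΔT| = 41 K
ΔA = 2αA₀ΔT = 2(19×10⁻⁶)(134)(41) = 0.209 cm²

ΔA = 0.209 cm²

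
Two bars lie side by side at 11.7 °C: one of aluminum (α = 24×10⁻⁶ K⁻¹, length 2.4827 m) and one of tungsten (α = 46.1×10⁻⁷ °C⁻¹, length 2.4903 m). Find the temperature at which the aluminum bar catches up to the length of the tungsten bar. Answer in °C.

T = 169.7 °C

Equal length when α₁L₁ΔT − α₂L₂ΔT = L₂ − L₁ = 7.60×10⁻³ m
α₁L₁ = 5.95848×10⁻⁵, α₂L₂ = 1.1480283×10⁻⁵ → Δ(αL) = 4.8104517×10⁻⁵ m/K
ΔT = 7.60×10⁻³ / 4.8104517×10⁻⁵ = 157.989 K, so T = 11.7 + 157.989 = 169.689 °C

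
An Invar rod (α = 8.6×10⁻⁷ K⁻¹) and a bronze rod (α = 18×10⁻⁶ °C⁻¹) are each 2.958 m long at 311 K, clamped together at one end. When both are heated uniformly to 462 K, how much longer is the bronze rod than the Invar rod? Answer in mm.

7.66 mm

ΔT = 151 K
Invar: ΔL = 8.6×10⁻⁷ × 2.958 m × 151 = 3.8413×10⁻⁴ m = 0.38413 mm
bronze: ΔL = 18×10⁻⁶ × 2.958 m × 151 = 8.0398×10⁻³ m = 8.0398 mm
difference = 8.0398 − 0.38413 = 7.65567 mm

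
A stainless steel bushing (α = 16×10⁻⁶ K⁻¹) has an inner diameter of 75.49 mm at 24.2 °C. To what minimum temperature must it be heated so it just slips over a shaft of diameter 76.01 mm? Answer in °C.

T = 455 °C

Required Δd = 76.01 − 75.49 = 0.52 mm
Δd = αd₀ΔT ⇒ ΔT = Δd/(αd₀) = 0.52 / (16×10⁻⁶ × 75.49) = 430.52 K
T_min = 24.2 + 430.52 = 454.72 °C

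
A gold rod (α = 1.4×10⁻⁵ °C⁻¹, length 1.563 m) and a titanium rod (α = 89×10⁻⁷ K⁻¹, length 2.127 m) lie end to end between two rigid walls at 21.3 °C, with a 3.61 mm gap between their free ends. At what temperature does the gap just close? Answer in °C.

α₁L₁ = 2.1882×10⁻⁵ m/K, α₂L₂ = 1.89303×10⁻⁵ m/K → total 4.08123×10⁻⁵ m/K
ΔT = g/(α₁L₁+α₂L₂) = 3.61×10⁻³ / 4.08123×10⁻⁵ = 88.45 K
T = 21.3 + 88.45 = 109.75 °C

T = 110 °C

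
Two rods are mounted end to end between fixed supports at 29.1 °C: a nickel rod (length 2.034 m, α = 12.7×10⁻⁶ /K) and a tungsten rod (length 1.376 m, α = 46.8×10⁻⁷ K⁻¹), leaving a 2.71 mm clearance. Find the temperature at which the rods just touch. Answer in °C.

α₁L₁ = 2.58318×10⁻⁵ m/K, α₂L₂ = 6.43968×10⁻⁶ m/K → total 3.227148×10⁻⁵ m/K
ΔT = g/(α₁L₁+α₂L₂) = 2.71×10⁻³ / 3.227148×10⁻⁵ = 83.98 K
T = 29.1 + 83.98 = 113.08 °C

T = 113 °C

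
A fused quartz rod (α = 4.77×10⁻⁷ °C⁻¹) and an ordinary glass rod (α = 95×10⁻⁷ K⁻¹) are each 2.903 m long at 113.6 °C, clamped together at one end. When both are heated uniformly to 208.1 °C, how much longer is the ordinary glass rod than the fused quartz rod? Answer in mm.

2.48 mm

ΔT = 94.5 K
fused quartz: ΔL = 4.77×10⁻⁷ × 2.903 m × 94.5 = 1.3086×10⁻⁴ m = 0.13086 mm
ordinary glass: ΔL = 95×10⁻⁷ × 2.903 m × 94.5 = 2.6062×10⁻³ m = 2.6062 mm
difference = 2.6062 − 0.13086 = 2.47534 mm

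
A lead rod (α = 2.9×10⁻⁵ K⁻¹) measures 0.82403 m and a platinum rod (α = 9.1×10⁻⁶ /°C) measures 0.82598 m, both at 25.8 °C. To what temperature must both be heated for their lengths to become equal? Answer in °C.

T = 144.8 °C

Equal length when α₁L₁ΔT − α₂L₂ΔT = L₂ − L₁ = 1.95×10⁻³ m
α₁L₁ = 2.389687×10⁻⁵, α₂L₂ = 7.516418×10⁻⁶ → Δ(αL) = 1.6380452×10⁻⁵ m/K
ΔT = 1.95×10⁻³ / 1.6380452×10⁻⁵ = 119.044 K, so T = 25.8 + 119.044 = 144.844 °C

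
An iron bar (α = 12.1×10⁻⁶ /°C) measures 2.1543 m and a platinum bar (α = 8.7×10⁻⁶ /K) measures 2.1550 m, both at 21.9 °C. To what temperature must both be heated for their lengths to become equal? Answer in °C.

L₁(1 + α₁ΔT) = L₂(1 + α₂ΔT) ⇒ ΔT = (L₂ − L₁)/(α₁L₁ − α₂L₂)
L₂ − L₁ = 2.1550 − 2.1543 = 7.00×10⁻⁴ m
α₁L₁ − α₂L₂ = 12.1×10⁻⁶×2.1543 − 8.7×10⁻⁶×2.1550 = 7.31853×10⁻⁶ m/K
ΔT = 7.00×10⁻⁴ / 7.31853×10⁻⁶ = 95.648 K
T = 21.9 + 95.648 = 117.548 °C

T = 117.5 °C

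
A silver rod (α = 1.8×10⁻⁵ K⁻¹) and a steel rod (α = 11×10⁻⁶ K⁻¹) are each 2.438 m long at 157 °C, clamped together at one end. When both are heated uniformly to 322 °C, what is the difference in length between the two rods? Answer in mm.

ΔT = 165 K
silver: ΔL = 1.8×10⁻⁵ × 2.438 m × 165 = 7.2409×10⁻³ m = 7.2409 mm
steel: ΔL = 11×10⁻⁶ × 2.438 m × 165 = 4.4250×10⁻³ m = 4.4250 mm
difference = 7.2409 − 4.4250 = 2.8159 mm

2.82 mm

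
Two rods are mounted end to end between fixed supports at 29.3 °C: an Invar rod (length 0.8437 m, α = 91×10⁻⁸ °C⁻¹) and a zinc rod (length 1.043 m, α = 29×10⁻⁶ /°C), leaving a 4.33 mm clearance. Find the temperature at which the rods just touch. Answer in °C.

T = 169 °C

Gap closes when ΔL₁ + ΔL₂ = 4.33 mm = 4.33×10⁻³ m
(α₁L₁ + α₂L₂)ΔT = g
α₁L₁ + α₂L₂ = 91×10⁻⁸×0.8437 + 29×10⁻⁶×1.043 = 3.1014767×10⁻⁵ m/K
ΔT = 4.33×10⁻³ / 3.1014767×10⁻⁵ = 139.61 K
T = 29.3 + 139.61 = 168.91 °C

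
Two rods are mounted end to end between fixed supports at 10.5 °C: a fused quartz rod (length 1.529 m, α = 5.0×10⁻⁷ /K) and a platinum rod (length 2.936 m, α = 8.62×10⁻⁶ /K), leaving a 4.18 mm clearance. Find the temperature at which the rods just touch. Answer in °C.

Gap closes when ΔL₁ + ΔL₂ = 4.18 mm = 4.18×10⁻³ m
(α₁L₁ + α₂L₂)ΔT = g
α₁L₁ + α₂L₂ = 5.0×10⁻⁷×1.529 + 8.62×10⁻⁶×2.936 = 2.607282×10⁻⁵ m/K
ΔT = 4.18×10⁻³ / 2.607282×10⁻⁵ = 160.32 K
T = 10.5 + 160.32 = 170.82 °C

T = 171 °C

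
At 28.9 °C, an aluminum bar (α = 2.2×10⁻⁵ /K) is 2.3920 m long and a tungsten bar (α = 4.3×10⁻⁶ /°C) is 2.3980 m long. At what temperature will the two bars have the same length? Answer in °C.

L₁(1 + α₁ΔT) = L₂(1 + α₂ΔT) ⇒ ΔT = (L₂ − L₁)/(α₁L₁ − α₂L₂)
L₂ − L₁ = 2.3980 − 2.3920 = 6.00×10⁻³ m
α₁L₁ − α₂L₂ = 2.2×10⁻⁵×2.3920 − 4.3×10⁻⁶×2.3980 = 4.23126×10⁻⁵ m/K
ΔT = 6.00×10⁻³ / 4.23126×10⁻⁵ = 141.802 K
T = 28.9 + 141.802 = 170.702 °C

T = 170.7 °C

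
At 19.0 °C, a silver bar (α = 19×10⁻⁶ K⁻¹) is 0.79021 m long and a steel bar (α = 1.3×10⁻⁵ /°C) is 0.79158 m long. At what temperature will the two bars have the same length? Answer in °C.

Equal length when α₁L₁ΔT − α₂L₂ΔT = L₂ − L₁ = 1.37×10⁻³ m
α₁L₁ = 1.501399×10⁻⁵, α₂L₂ = 1.029054×10⁻⁵ → Δ(αL) = 4.72345×10⁻⁶ m/K
ΔT = 1.37×10⁻³ / 4.72345×10⁻⁶ = 290.042 K, so T = 19.0 + 290.042 = 309.042 °C

T = 309.0 °C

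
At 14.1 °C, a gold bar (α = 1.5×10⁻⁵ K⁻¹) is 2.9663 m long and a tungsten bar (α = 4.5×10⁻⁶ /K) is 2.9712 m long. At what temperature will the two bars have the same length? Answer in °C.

Equal length when α₁L₁ΔT − α₂L₂ΔT = L₂ − L₁ = 4.90×10⁻³ m
α₁L₁ = 4.44945×10⁻⁵, α₂L₂ = 1.33704×10⁻⁵ → Δ(αL) = 3.11241×10⁻⁵ m/K
ΔT = 4.90×10⁻³ / 3.11241×10⁻⁵ = 157.434 K, so T = 14.1 + 157.434 = 171.534 °C

T = 171.5 °C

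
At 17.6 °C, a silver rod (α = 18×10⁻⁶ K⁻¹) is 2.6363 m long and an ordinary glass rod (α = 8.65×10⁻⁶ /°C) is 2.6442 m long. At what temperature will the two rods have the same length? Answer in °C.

Equal length when α₁L₁ΔT − α₂L₂ΔT = L₂ − L₁ = 7.90×10⁻³ m
α₁L₁ = 4.74534×10⁻⁵, α₂L₂ = 2.287233×10⁻⁵ → Δ(αL) = 2.458107×10⁻⁵ m/K
ΔT = 7.90×10⁻³ / 2.458107×10⁻⁵ = 321.386 K, so T = 17.6 + 321.386 = 338.986 °C

T = 339.0 °C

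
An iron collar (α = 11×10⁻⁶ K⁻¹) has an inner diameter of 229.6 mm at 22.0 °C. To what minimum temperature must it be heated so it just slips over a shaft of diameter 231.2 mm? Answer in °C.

T = 656 °C

Required Δd = 231.2 − 229.6 = 1.6 mm
Δd = αd₀ΔT ⇒ ΔT = Δd/(αd₀) = 1.6 / (11×10⁻⁶ × 229.6) = 633.51 K
T_min = 22.0 + 633.51 = 655.51 °C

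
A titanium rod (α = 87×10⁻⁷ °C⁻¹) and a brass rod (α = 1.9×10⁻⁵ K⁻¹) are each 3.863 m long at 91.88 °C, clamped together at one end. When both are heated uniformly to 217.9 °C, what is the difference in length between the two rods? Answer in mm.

5.01 mm

ΔT = 126.02 K
titanium: ΔL = 87×10⁻⁷ × 3.863 m × 126.02 = 4.2353×10⁻³ m = 4.2353 mm
brass: ΔL = 1.9×10⁻⁵ × 3.863 m × 126.02 = 9.2495×10⁻³ m = 9.2495 mm
difference = 9.2495 − 4.2353 = 5.0142 mm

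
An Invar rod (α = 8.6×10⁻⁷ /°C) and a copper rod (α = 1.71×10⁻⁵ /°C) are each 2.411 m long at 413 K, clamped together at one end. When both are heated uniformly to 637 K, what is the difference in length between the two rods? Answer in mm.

ΔT = 224 K
Invar: ΔL = 8.6×10⁻⁷ × 2.411 m × 224 = 4.6446×10⁻⁴ m = 0.46446 mm
copper: ΔL = 1.71×10⁻⁵ × 2.411 m × 224 = 9.2351×10⁻³ m = 9.2351 mm
difference = 9.2351 − 0.46446 = 8.77064 mm

8.77 mm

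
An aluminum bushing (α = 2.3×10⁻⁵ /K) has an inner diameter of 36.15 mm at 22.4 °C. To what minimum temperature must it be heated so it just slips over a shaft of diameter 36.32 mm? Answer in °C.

T = 227 °C

Required Δd = 36.32 − 36.15 = 0.17 mm
Δd = αd₀ΔT ⇒ ΔT = Δd/(αd₀) = 0.17 / (2.3×10⁻⁵ × 36.15) = 204.46 K
T_min = 22.4 + 204.46 = 226.86 °C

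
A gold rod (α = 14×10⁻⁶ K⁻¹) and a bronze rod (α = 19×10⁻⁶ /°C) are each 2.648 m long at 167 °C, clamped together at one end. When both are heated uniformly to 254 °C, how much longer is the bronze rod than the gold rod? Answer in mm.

1.15 mm

ΔT = 87 K
gold: ΔL = 14×10⁻⁶ × 2.648 m × 87 = 3.2253×10⁻³ m = 3.2253 mm
bronze: ΔL = 19×10⁻⁶ × 2.648 m × 87 = 4.3771×10⁻³ m = 4.3771 mm
difference = 4.3771 − 3.2253 = 1.1518 mm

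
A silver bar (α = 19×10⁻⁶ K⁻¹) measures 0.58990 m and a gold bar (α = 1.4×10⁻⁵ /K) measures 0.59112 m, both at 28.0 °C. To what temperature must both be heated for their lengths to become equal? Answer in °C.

T = 444.0 °C

Equal length when α₁L₁ΔT − α₂L₂ΔT = L₂ − L₁ = 1.22×10⁻³ m
α₁L₁ = 1.12081×10⁻⁵, α₂L₂ = 8.27568×10⁻⁶ → Δ(αL) = 2.93242×10⁻⁶ m/K
ΔT = 1.22×10⁻³ / 2.93242×10⁻⁶ = 416.039 K, so T = 28.0 + 416.039 = 444.039 °C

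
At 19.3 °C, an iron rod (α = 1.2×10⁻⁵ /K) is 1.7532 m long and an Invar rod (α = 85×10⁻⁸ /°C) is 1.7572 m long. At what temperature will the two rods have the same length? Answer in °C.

T = 224.0 °C

L₁(1 + α₁ΔT) = L₂(1 + α₂ΔT) ⇒ ΔT = (L₂ − L₁)/(α₁L₁ − α₂L₂)
L₂ − L₁ = 1.7572 − 1.7532 = 4.00×10⁻³ m
α₁L₁ − α₂L₂ = 1.2×10⁻⁵×1.7532 − 85×10⁻⁸×1.7572 = 1.954478×10⁻⁵ m/K
ΔT = 4.00×10⁻³ / 1.954478×10⁻⁵ = 204.658 K
T = 19.3 + 204.658 = 223.958 °C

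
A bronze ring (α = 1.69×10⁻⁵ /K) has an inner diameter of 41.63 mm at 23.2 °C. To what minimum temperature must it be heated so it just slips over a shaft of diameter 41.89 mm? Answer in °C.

T = 393 °C

Required Δd = 41.89 − 41.63 = 0.26 mm
Δd = αd₀ΔT ⇒ ΔT = Δd/(αd₀) = 0.26 / (1.69×10⁻⁵ × 41.63) = 369.56 K
T_min = 23.2 + 369.56 = 392.76 °C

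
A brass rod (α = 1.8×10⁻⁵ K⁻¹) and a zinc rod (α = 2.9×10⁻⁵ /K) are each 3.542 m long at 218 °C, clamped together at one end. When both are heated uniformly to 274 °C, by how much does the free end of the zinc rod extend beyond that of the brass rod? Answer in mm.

2.18 mm

ΔT = 56 K
brass: ΔL = 1.8×10⁻⁵ × 3.542 m × 56 = 3.5703×10⁻³ m = 3.5703 mm
zinc: ΔL = 2.9×10⁻⁵ × 3.542 m × 56 = 5.7522×10⁻³ m = 5.7522 mm
difference = 5.7522 − 3.5703 = 2.1819 mm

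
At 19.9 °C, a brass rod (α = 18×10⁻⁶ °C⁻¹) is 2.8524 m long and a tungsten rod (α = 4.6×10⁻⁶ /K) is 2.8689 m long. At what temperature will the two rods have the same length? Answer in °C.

Equal length when α₁L₁ΔT − α₂L₂ΔT = L₂ − L₁ = 1.65×10⁻² m
α₁L₁ = 5.13432×10⁻⁵, α₂L₂ = 1.319694×10⁻⁵ → Δ(αL) = 3.814626×10⁻⁵ m/K
ΔT = 1.65×10⁻² / 3.814626×10⁻⁵ = 432.546 K, so T = 19.9 + 432.546 = 452.446 °C

T = 452.4 °C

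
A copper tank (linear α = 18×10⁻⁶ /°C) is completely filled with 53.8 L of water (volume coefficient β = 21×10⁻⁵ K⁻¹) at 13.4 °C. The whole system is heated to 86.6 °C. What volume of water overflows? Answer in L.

0.614 L

The tank also expands: β_container ≈ 3α = 5.4×10⁻⁵ /K
Net overflow = V₀(β_liq − 3α_cont)ΔT
β − 3α = 2.10×10⁻⁴ − 5.4×10⁻⁵ = 1.56×10⁻⁴ /K; ΔT = 73.2 K
ΔV = 53.8 × 1.56×10⁻⁴ × 73.2 = 0.614 L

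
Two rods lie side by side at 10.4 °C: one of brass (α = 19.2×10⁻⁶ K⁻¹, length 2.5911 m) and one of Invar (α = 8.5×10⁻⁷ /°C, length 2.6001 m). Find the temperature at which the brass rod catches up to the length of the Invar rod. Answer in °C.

T = 199.7 °C

Equal length when α₁L₁ΔT − α₂L₂ΔT = L₂ − L₁ = 9.00×10⁻³ m
α₁L₁ = 4.974912×10⁻⁵, α₂L₂ = 2.210085×10⁻⁶ → Δ(αL) = 4.7539035×10⁻⁵ m/K
ΔT = 9.00×10⁻³ / 4.7539035×10⁻⁵ = 189.318 K, so T = 10.4 + 189.318 = 199.718 °C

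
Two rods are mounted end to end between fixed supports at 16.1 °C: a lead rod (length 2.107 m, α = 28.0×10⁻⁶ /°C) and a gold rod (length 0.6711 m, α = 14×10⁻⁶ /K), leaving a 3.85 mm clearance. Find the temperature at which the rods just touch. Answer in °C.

T = 72.4 °C

α₁L₁ = 5.8996×10⁻⁵ m/K, α₂L₂ = 9.3954×10⁻⁶ m/K → total 6.83914×10⁻⁵ m/K
ΔT = g/(α₁L₁+α₂L₂) = 3.85×10⁻³ / 6.83914×10⁻⁵ = 56.294 K
T = 16.1 + 56.294 = 72.394 °C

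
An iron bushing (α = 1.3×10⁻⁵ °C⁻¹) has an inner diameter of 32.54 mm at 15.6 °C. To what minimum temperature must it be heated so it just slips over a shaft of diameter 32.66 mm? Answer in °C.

T = 299 °C

Required Δd = 32.66 − 32.54 = 0.12 mm
Δd = αd₀ΔT ⇒ ΔT = Δd/(αd₀) = 0.12 / (1.3×10⁻⁵ × 32.54) = 283.67 K
T_min = 15.6 + 283.67 = 299.27 °C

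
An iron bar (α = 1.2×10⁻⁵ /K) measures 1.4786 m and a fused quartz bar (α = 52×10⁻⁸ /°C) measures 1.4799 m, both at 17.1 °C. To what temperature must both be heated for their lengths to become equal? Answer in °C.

L₁(1 + α₁ΔT) = L₂(1 + α₂ΔT) ⇒ ΔT = (L₂ − L₁)/(α₁L₁ − α₂L₂)
L₂ − L₁ = 1.4799 − 1.4786 = 1.30×10⁻³ m
α₁L₁ − α₂L₂ = 1.2×10⁻⁵×1.4786 − 52×10⁻⁸×1.4799 = 1.6973652×10⁻⁵ m/K
ΔT = 1.30×10⁻³ / 1.6973652×10⁻⁵ = 76.5893 K
T = 17.1 + 76.5893 = 93.6893 °C

T = 93.69 °C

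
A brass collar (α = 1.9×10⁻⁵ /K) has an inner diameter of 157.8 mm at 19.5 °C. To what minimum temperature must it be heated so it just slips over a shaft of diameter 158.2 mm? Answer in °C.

Required Δd = 158.2 − 157.8 = 0.4 mm
Δd = αd₀ΔT ⇒ ΔT = Δd/(αd₀) = 0.4 / (1.9×10⁻⁵ × 157.8) = 133.41 K
T_min = 19.5 + 133.41 = 152.91 °C

T = 153 °C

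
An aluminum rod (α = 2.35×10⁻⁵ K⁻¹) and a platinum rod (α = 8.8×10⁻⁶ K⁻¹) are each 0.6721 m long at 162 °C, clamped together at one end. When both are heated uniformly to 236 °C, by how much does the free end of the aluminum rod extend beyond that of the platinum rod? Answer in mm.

0.731 mm

ΔT = 74 K
aluminum: ΔL = 2.35×10⁻⁵ × 0.6721 m × 74 = 1.1688×10⁻³ m = 1.1688 mm
platinum: ΔL = 8.8×10⁻⁶ × 0.6721 m × 74 = 4.3767×10⁻⁴ m = 0.43767 mm
difference = 1.1688 − 0.43767 = 0.73113 mm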